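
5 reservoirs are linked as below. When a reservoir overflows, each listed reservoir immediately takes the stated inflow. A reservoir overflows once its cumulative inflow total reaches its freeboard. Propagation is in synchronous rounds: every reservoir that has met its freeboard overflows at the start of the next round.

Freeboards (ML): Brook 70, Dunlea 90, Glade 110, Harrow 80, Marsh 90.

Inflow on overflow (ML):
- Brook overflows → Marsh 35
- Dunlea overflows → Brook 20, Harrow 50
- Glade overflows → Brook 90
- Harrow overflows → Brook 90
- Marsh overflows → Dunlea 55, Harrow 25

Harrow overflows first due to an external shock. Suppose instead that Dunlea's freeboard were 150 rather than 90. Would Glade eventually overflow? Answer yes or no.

With Dunlea's freeboard at 150:
Round 1 — Harrow overflows (initial).
  Brook: +90 → 90 ≥ 70
Round 2 — Brook overflows.
  Marsh: +35 → 35 < 90
No further overflows.

no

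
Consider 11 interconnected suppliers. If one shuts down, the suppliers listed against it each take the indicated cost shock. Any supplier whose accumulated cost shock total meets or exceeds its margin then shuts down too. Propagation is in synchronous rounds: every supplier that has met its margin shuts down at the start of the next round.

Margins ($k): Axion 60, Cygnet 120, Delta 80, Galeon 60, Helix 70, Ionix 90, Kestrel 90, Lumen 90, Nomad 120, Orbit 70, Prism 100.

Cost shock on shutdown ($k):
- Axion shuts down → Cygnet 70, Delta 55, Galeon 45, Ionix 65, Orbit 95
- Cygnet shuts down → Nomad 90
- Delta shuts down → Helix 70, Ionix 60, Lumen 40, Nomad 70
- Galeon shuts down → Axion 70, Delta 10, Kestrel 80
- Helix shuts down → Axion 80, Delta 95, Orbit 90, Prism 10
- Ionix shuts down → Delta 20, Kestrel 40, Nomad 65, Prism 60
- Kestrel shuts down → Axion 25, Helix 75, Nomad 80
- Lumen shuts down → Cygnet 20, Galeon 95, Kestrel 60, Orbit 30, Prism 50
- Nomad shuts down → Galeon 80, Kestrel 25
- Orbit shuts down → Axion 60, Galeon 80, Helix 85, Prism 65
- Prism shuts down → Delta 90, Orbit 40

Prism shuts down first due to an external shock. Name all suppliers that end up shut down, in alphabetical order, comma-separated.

Axion, Delta, Galeon, Helix, Ionix, Kestrel, Nomad, Orbit, Prism

Round 1 — Prism shuts down (initial).
  Delta: +90 → 90 ≥ 80
  Orbit: +40 → 40 < 70
Round 2 — Delta shuts down.
  Helix: +70 → 70 ≥ 70
  Ionix: +60 → 60 < 90
  Lumen: +40 → 40 < 90
  Nomad: +70 → 70 < 120
Round 3 — Helix shuts down.
  Axion: +80 → 80 ≥ 60
  Orbit: +90 → 130 ≥ 70
Round 4 — Axion, Orbit shut down.
  Cygnet: +70 → 70 < 120
  Galeon: +45+80 → 125 ≥ 60
  Ionix: +65 → 125 ≥ 90
Round 5 — Galeon, Ionix shut down.
  Kestrel: +80+40 → 120 ≥ 90
  Nomad: +65 → 135 ≥ 120
Round 6 — Kestrel, Nomad shut down.
No further shutdowns.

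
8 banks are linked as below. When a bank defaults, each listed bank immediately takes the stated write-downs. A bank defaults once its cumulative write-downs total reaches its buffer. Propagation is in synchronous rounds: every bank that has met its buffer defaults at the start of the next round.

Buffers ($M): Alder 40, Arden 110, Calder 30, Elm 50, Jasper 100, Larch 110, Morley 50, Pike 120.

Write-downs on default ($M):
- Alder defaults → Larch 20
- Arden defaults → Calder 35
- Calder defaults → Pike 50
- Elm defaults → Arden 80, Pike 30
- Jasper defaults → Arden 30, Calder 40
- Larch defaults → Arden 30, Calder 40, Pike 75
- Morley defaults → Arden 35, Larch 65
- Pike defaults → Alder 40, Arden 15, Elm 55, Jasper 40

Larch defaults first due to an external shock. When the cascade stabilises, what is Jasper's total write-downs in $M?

Round 1 — Larch defaults (initial).
  Arden: +30 → 30 < 110
  Calder: +40 → 40 ≥ 30
  Pike: +75 → 75 < 120
Round 2 — Calder defaults.
  Pike: +50 → 125 ≥ 120
Round 3 — Pike defaults.
  Alder: +40 → 40 ≥ 40
  Arden: +15 → 45 < 110
  Elm: +55 → 55 ≥ 50
  Jasper: +40 → 40 < 100
Round 4 — Alder, Elm default.
  Arden: +80 → 125 ≥ 110
Round 5 — Arden defaults.
No further defaults.

40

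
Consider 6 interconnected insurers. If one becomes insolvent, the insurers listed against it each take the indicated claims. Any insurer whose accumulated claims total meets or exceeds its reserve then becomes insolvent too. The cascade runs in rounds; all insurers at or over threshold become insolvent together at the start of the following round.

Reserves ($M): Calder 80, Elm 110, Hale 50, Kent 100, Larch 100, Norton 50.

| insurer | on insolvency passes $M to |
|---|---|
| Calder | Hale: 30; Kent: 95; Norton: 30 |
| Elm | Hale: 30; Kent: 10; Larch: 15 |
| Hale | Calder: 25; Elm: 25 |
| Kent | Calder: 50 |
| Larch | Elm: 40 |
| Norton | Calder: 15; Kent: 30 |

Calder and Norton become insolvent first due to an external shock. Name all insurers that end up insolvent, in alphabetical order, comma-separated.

Round 1 — Calder, Norton become insolvent (initial).
  Hale: +30 → 30 < 50
  Kent: +95+30 → 125 ≥ 100
Round 2 — Kent becomes insolvent.
No further insolvencies.

Calder, Kent, Norton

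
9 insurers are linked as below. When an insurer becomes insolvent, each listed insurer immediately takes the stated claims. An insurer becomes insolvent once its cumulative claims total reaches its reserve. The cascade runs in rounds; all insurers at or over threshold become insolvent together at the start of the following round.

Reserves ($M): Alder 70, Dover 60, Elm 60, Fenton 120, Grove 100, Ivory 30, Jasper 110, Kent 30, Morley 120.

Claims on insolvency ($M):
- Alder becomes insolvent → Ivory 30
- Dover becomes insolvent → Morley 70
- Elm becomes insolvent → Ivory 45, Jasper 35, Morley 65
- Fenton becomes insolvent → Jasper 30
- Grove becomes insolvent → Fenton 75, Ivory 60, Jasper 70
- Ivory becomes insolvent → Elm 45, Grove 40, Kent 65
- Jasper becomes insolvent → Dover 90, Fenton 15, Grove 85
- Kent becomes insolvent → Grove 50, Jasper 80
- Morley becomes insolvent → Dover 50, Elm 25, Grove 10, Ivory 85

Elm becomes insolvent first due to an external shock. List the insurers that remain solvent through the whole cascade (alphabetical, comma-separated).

Round 1 — Elm becomes insolvent (initial).
  Ivory: +45 → 45 ≥ 30
  Jasper: +35 → 35 < 110
  Morley: +65 → 65 < 120
Round 2 — Ivory becomes insolvent.
  Grove: +40 → 40 < 100
  Kent: +65 → 65 ≥ 30
Round 3 — Kent becomes insolvent.
  Grove: +50 → 90 < 100
  Jasper: +80 → 115 ≥ 110
Round 4 — Jasper becomes insolvent.
  Dover: +90 → 90 ≥ 60
  Fenton: +15 → 15 < 120
  Grove: +85 → 175 ≥ 100
Round 5 — Dover, Grove become insolvent.
  Fenton: +75 → 90 < 120
  Morley: +70 → 135 ≥ 120
Round 6 — Morley becomes insolvent.
No further insolvencies.

Alder, Fenton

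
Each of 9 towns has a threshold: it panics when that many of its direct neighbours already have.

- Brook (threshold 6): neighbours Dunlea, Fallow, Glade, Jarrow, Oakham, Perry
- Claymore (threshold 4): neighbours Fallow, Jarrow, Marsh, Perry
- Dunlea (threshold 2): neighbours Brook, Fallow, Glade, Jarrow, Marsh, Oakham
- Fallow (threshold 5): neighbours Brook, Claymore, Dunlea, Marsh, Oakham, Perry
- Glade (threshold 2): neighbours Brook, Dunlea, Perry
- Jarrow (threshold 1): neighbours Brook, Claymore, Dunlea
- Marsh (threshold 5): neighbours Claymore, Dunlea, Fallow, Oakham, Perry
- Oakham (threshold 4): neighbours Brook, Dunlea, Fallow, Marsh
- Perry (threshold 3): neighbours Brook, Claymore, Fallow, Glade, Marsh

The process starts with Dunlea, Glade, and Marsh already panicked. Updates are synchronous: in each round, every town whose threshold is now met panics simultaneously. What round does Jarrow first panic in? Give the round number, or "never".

2

Round 1 — Dunlea, Glade, Marsh panic (initial).
Round 2 — checking thresholds:
  Brook: 2 of 6 neighbours < 6, holds.
  Claymore: 1 of 4 neighbours < 4, holds.
  Fallow: 2 of 6 neighbours < 5, holds.
  Jarrow: 1 of 3 neighbours ≥ 1, panics.
  Oakham: 2 of 4 neighbours < 4, holds.
  Perry: 2 of 5 neighbours < 3, holds.
Round 3 — no new panics; cascade stops.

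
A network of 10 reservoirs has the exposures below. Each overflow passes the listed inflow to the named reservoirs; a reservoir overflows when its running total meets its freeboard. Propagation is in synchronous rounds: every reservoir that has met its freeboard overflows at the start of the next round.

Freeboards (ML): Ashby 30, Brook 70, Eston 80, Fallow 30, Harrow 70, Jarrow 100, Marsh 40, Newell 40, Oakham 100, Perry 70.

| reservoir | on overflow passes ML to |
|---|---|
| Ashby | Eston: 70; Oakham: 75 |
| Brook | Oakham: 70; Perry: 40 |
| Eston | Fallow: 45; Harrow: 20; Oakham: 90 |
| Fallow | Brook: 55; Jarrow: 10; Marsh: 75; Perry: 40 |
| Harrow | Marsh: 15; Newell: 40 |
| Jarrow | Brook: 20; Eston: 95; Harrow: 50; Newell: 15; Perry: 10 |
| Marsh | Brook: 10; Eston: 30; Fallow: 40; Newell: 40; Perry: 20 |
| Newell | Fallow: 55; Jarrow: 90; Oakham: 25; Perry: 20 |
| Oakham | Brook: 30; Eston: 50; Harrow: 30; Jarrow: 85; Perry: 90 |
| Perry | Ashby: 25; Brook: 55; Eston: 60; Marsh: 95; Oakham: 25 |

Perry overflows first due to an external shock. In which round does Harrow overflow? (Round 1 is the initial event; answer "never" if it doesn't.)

Round 1 — Perry overflows (initial).
  Ashby: +25 → 25 < 30
  Brook: +55 → 55 < 70
  Eston: +60 → 60 < 80
  Marsh: +95 → 95 ≥ 40
  Oakham: +25 → 25 < 100
Round 2 — Marsh overflows.
  Brook: +10 → 65 < 70
  Eston: +30 → 90 ≥ 80
  Fallow: +40 → 40 ≥ 30
  Newell: +40 → 40 ≥ 40
Round 3 — Eston, Fallow, Newell overflow.
  Brook: +55 → 120 ≥ 70
  Harrow: +20 → 20 < 70
  Jarrow: +10+90 → 100 ≥ 100
  Oakham: +90+25 → 140 ≥ 100
Round 4 — Brook, Jarrow, Oakham overflow.
  Harrow: +50+30 → 100 ≥ 70
Round 5 — Harrow overflows.
No further overflows.

5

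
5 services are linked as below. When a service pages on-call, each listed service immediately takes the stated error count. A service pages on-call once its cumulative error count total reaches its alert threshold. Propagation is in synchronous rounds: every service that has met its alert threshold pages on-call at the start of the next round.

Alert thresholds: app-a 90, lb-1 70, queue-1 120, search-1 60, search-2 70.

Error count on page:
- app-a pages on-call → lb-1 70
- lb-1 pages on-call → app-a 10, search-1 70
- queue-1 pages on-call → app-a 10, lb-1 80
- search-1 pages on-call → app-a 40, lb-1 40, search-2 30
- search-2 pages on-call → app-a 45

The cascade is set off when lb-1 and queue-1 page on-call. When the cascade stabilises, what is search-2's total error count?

30

Round 1 — lb-1, queue-1 page on-call (initial).
  app-a: +10+10 → 20 < 90
  search-1: +70 → 70 ≥ 60
Round 2 — search-1 pages on-call.
  app-a: +40 → 60 < 90
  search-2: +30 → 30 < 70
No further pages.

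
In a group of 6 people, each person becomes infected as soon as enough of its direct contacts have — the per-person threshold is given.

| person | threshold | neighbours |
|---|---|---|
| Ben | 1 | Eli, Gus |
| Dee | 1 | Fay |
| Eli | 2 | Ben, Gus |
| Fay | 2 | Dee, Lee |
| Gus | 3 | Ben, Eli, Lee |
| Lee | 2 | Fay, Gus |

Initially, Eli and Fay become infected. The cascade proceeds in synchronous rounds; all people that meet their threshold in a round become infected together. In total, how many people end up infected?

4

Round 1 — Eli, Fay become infected (initial).
Round 2 — checking thresholds:
  Ben: 1 of 2 neighbours ≥ 1, becomes infected.
  Dee: 1 of 1 neighbours ≥ 1, becomes infected.
  Gus: 1 of 3 neighbours < 3, below threshold.
  Lee: 1 of 2 neighbours < 2, below threshold.
Round 3 — no new infections; cascade stops.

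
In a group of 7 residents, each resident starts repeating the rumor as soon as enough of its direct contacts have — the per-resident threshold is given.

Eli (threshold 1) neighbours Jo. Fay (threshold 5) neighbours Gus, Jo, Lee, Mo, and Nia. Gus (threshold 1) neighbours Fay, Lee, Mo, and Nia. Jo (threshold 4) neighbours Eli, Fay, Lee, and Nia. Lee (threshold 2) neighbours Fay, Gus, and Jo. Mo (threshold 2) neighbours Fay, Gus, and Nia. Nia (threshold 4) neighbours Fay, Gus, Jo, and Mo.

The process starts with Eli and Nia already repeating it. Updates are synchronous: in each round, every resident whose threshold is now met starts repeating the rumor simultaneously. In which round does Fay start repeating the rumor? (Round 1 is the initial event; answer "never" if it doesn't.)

never

Round 1 — Eli, Nia start repeating the rumor (initial).
Round 2 — checking thresholds:
  Fay: 1 of 5 neighbours < 5, holds.
  Gus: 1 of 4 neighbours ≥ 1, starts repeating the rumor.
  Jo: 2 of 4 neighbours < 4, holds.
  Mo: 1 of 3 neighbours < 2, holds.
Round 3 — checking thresholds:
  Fay: 2 of 5 neighbours < 5, holds.
  Jo: 2 of 4 neighbours < 4, holds.
  Lee: 1 of 3 neighbours < 2, holds.
  Mo: 2 of 3 neighbours ≥ 2, starts repeating the rumor.
Round 4 — no new spreads; cascade stops.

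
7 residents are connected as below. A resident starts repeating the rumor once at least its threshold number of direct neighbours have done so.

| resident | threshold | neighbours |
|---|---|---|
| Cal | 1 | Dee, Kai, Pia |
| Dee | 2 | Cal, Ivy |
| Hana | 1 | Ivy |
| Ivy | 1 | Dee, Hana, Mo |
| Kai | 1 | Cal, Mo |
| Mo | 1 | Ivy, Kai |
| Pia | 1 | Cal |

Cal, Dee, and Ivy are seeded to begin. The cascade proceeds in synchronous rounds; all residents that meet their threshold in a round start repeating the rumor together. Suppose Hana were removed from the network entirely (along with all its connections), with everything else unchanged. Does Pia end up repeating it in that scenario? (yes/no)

yes

With Hana removed:
Round 1 — Cal, Dee, Ivy start repeating the rumor (initial).
Round 2 — checking thresholds:
  Kai: 1 of 2 neighbours ≥ 1, starts repeating the rumor.
  Mo: 1 of 2 neighbours ≥ 1, starts repeating the rumor.
  Pia: 1 of 1 neighbours ≥ 1, starts repeating the rumor.
Round 3 — no new spreads; cascade stops.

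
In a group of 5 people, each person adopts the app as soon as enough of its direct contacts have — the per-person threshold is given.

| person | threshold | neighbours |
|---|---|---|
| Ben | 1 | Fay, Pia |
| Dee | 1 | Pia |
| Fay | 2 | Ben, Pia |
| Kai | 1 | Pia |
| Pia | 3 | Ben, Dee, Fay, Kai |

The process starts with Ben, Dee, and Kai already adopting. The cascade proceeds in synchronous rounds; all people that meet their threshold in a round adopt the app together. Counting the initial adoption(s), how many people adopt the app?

5

Round 1 — Ben, Dee, Kai adopt the app (initial).
Round 2 — checking thresholds:
  Fay: 1 of 2 neighbours < 2, holds.
  Pia: 3 of 4 neighbours ≥ 3, adopts the app.
Round 3 — checking thresholds:
  Fay: 2 of 2 neighbours ≥ 2, adopts the app.
Round 4 — no new adoptions; cascade stops.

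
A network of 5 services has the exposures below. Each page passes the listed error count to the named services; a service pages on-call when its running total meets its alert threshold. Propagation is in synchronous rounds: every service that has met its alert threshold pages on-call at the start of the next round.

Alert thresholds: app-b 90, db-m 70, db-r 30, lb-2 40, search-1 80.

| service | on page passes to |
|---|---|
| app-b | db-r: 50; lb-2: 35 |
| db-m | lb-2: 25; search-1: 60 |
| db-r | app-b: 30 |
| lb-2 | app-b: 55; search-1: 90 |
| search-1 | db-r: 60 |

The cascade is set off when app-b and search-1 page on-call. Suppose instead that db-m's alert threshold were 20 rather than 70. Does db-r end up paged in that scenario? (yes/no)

yes

With db-m's alert threshold at 20:
Round 1 — app-b, search-1 page on-call (initial).
  db-r: +50+60 → 110 ≥ 30
  lb-2: +35 → 35 < 40
Round 2 — db-r pages on-call.
No further pages.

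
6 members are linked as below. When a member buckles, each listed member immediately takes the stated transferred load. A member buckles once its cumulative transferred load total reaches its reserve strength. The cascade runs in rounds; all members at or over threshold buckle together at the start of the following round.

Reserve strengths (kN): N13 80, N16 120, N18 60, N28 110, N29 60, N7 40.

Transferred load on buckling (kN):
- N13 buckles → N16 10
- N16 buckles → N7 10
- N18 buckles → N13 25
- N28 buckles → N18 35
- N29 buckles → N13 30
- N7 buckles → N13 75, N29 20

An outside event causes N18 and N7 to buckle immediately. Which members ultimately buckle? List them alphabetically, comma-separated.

N13, N18, N7

Round 1 — N18, N7 buckle (initial).
  N13: +25+75 → 100 ≥ 80
  N29: +20 → 20 < 60
Round 2 — N13 buckles.
  N16: +10 → 10 < 120
No further bucklings.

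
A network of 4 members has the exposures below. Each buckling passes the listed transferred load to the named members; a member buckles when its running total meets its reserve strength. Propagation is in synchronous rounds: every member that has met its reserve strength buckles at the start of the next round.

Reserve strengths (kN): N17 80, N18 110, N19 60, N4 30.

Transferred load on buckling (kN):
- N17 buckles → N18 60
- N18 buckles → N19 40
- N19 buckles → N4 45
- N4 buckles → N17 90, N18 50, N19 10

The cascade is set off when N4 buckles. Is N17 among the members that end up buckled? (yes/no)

yes

Round 1 — N4 buckles (initial).
  N17: +90 → 90 ≥ 80
  N18: +50 → 50 < 110
  N19: +10 → 10 < 60
Round 2 — N17 buckles.
  N18: +60 → 110 ≥ 110
Round 3 — N18 buckles.
  N19: +40 → 50 < 60
No further bucklings.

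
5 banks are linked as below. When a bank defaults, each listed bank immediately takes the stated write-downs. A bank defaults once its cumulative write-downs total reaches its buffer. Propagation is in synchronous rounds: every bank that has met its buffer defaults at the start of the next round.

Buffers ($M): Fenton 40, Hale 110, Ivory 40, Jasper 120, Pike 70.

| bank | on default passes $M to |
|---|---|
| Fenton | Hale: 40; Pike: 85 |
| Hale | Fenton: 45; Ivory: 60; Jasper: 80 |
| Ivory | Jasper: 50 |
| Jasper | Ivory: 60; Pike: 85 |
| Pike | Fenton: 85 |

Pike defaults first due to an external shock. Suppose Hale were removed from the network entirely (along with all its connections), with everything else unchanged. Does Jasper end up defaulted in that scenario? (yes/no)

no

With Hale removed:
Round 1 — Pike defaults (initial).
  Fenton: +85 → 85 ≥ 40
Round 2 — Fenton defaults.
No further defaults.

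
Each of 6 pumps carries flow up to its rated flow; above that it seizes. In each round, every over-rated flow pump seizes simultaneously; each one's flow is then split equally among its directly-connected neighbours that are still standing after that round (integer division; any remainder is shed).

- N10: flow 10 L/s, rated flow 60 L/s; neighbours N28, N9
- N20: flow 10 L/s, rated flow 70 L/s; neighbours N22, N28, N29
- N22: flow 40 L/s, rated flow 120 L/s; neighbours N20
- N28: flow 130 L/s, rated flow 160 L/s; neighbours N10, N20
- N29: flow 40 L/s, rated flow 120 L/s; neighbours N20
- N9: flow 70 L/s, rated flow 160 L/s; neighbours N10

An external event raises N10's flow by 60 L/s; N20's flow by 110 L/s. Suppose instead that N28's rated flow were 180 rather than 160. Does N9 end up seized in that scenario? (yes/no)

no

With N28's rated flow at 180:
Round 1 — N10 at 70 > 60; N20 at 120 > 70. N10, N20 seize.
  N10 sheds 70 L/s to N28, N9: 35 each.
    N28: 130+35 = 165 ≤ 180
    N9: 70+35 = 105 ≤ 160
  N20 sheds 120 L/s to N22, N28, N29: 40 each.
    N22: 40+40 = 80 ≤ 120
    N28: 165+40 = 205 > 180
    N29: 40+40 = 80 ≤ 120
Round 2 — N28 seizes.
  N28 sheds 205 L/s: no online neighbours, lost.
No further seizures.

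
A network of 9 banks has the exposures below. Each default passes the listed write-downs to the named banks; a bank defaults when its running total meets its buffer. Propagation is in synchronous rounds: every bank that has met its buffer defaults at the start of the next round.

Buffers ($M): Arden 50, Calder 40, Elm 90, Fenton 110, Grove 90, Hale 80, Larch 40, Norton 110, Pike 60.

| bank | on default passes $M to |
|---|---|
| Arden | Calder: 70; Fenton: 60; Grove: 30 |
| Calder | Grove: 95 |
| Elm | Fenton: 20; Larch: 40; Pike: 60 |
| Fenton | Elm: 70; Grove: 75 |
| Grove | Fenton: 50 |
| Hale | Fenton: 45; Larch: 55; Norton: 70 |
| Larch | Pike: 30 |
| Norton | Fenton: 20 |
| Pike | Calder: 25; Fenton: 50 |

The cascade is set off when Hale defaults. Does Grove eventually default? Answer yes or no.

Round 1 — Hale defaults (initial).
  Fenton: +45 → 45 < 110
  Larch: +55 → 55 ≥ 40
  Norton: +70 → 70 < 110
Round 2 — Larch defaults.
  Pike: +30 → 30 < 60
No further defaults.

no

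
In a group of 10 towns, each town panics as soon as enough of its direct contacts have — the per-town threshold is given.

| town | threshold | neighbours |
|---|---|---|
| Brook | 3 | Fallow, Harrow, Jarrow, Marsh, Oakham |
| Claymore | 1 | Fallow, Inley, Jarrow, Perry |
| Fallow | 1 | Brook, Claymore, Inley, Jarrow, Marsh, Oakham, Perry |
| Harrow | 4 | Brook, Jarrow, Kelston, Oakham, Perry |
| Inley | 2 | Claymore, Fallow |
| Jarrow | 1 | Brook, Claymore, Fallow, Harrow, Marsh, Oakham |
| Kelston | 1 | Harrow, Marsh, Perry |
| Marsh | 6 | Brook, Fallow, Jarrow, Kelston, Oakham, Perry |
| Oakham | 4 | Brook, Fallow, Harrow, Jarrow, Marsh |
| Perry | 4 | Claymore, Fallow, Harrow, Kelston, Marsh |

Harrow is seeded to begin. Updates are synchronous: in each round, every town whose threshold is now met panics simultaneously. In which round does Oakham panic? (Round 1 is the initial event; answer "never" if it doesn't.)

5

Round 1 — Harrow panics (initial).
Round 2 — checking thresholds:
  Brook: 1 of 5 neighbours < 3, not yet.
  Jarrow: 1 of 6 neighbours ≥ 1, panics.
  Kelston: 1 of 3 neighbours ≥ 1, panics.
  Oakham: 1 of 5 neighbours < 4, not yet.
  Perry: 1 of 5 neighbours < 4, not yet.
Round 3 — checking thresholds:
  Brook: 2 of 5 neighbours < 3, not yet.
  Claymore: 1 of 4 neighbours ≥ 1, panics.
  Fallow: 1 of 7 neighbours ≥ 1, panics.
  Marsh: 2 of 6 neighbours < 6, not yet.
  Oakham: 2 of 5 neighbours < 4, not yet.
  Perry: 2 of 5 neighbours < 4, not yet.
Round 4 — checking thresholds:
  Brook: 3 of 5 neighbours ≥ 3, panics.
  Inley: 2 of 2 neighbours ≥ 2, panics.
  Marsh: 3 of 6 neighbours < 6, not yet.
  Oakham: 3 of 5 neighbours < 4, not yet.
  Perry: 4 of 5 neighbours ≥ 4, panics.
Round 5 — checking thresholds:
  Marsh: 5 of 6 neighbours < 6, not yet.
  Oakham: 4 of 5 neighbours ≥ 4, panics.
Round 6 — checking thresholds:
  Marsh: 6 of 6 neighbours ≥ 6, panics.
Round 7 — no new panics; cascade stops.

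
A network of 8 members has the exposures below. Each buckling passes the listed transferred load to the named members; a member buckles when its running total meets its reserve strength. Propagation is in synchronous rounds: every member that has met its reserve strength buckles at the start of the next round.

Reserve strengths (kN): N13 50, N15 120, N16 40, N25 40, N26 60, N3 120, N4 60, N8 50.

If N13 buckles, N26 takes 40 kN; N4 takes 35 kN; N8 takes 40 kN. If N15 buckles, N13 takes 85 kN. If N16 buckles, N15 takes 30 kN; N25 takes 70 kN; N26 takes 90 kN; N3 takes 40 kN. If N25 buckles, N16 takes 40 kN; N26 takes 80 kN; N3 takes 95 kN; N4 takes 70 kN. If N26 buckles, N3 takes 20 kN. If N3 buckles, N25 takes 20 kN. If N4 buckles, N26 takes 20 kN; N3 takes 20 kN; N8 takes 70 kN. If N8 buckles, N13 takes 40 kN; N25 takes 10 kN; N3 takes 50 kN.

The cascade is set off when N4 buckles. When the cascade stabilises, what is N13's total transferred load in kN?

Round 1 — N4 buckles (initial).
  N26: +20 → 20 < 60
  N3: +20 → 20 < 120
  N8: +70 → 70 ≥ 50
Round 2 — N8 buckles.
  N13: +40 → 40 < 50
  N25: +10 → 10 < 40
  N3: +50 → 70 < 120
No further bucklings.

40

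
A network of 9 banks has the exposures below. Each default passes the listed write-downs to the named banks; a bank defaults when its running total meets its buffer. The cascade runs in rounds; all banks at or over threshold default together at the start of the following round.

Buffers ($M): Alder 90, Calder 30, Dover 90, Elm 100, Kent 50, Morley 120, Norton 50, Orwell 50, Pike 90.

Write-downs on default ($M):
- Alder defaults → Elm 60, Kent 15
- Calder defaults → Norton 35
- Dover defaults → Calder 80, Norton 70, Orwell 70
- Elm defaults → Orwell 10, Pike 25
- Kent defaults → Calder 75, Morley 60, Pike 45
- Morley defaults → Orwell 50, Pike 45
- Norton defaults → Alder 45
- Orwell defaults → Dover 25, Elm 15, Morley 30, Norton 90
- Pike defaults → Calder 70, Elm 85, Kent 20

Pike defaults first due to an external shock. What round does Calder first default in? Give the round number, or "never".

Round 1 — Pike defaults (initial).
  Calder: +70 → 70 ≥ 30
  Elm: +85 → 85 < 100
  Kent: +20 → 20 < 50
Round 2 — Calder defaults.
  Norton: +35 → 35 < 50
No further defaults.

2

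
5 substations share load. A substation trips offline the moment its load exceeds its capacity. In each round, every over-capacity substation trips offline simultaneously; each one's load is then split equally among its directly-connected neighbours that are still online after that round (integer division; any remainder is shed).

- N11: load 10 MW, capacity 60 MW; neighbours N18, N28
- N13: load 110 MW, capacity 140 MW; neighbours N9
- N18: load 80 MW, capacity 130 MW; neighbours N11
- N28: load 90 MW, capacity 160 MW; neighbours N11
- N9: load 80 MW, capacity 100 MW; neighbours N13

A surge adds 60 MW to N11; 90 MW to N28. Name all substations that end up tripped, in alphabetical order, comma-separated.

N11, N18, N28

Round 1 — N11 at 70 > 60; N28 at 180 > 160. N11, N28 trip offline.
  N11 sheds 70 MW to N18: 70 each.
    N18: 80+70 = 150 > 130
  N28 sheds 180 MW: no online neighbours, lost.
Round 2 — N18 trips offline.
  N18 sheds 150 MW: no online neighbours, lost.
No further trips.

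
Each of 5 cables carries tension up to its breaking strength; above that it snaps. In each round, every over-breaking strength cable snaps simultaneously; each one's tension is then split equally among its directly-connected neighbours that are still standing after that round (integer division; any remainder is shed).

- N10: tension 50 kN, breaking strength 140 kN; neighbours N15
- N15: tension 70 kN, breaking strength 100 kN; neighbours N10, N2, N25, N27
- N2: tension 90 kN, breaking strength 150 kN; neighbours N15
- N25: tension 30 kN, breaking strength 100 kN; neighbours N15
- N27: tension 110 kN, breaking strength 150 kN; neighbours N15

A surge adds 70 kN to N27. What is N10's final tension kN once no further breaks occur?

133

Round 1 — N27 at 180 > 150. N27 snaps.
  N27 sheds 180 kN to N15: 180 each.
    N15: 70+180 = 250 > 100
Round 2 — N15 snaps.
  N15 sheds 250 kN to N10, N2, N25: 83 each (1 lost).
    N10: 50+83 = 133 ≤ 140
    N2: 90+83 = 173 > 150
    N25: 30+83 = 113 > 100
Round 3 — N2, N25 snap.
  N2 sheds 173 kN: no online neighbours, lost.
  N25 sheds 113 kN: no online neighbours, lost.
No further breaks.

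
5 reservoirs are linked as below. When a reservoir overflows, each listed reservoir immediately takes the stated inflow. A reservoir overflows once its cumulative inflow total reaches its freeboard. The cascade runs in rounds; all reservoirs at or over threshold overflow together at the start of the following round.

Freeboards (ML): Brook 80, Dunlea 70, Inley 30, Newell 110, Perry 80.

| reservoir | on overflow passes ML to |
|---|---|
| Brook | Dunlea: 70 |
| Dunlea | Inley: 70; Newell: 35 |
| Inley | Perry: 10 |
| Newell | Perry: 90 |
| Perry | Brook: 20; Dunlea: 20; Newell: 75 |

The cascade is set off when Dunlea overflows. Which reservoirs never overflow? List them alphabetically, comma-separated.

Round 1 — Dunlea overflows (initial).
  Inley: +70 → 70 ≥ 30
  Newell: +35 → 35 < 110
Round 2 — Inley overflows.
  Perry: +10 → 10 < 80
No further overflows.

Brook, Newell, Perry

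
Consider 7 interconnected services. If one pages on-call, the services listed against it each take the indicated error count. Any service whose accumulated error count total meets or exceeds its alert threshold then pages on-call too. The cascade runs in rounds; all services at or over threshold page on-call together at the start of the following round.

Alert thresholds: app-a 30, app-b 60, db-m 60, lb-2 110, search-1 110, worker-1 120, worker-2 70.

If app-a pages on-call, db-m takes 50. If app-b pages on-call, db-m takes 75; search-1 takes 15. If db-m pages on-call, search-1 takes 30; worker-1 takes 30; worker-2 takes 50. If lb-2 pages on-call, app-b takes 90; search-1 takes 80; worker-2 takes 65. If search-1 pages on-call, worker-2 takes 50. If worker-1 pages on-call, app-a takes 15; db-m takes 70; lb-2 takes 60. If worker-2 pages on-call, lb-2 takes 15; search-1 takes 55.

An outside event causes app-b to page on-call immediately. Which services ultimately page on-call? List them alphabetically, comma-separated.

app-b, db-m

Round 1 — app-b pages on-call (initial).
  db-m: +75 → 75 ≥ 60
  search-1: +15 → 15 < 110
Round 2 — db-m pages on-call.
  search-1: +30 → 45 < 110
  worker-1: +30 → 30 < 120
  worker-2: +50 → 50 < 70
No further pages.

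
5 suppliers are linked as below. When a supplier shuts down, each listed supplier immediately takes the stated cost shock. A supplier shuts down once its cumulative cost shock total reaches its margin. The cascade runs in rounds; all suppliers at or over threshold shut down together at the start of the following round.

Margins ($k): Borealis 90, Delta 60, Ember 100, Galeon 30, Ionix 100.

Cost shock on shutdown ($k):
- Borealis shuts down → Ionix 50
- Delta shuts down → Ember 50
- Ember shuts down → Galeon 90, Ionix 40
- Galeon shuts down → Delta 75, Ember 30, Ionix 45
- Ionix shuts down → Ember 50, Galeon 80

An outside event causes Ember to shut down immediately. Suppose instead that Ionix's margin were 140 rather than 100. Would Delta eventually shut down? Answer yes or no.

With Ionix's margin at 140:
Round 1 — Ember shuts down (initial).
  Galeon: +90 → 90 ≥ 30
  Ionix: +40 → 40 < 140
Round 2 — Galeon shuts down.
  Delta: +75 → 75 ≥ 60
  Ionix: +45 → 85 < 140
Round 3 — Delta shuts down.
No further shutdowns.

yes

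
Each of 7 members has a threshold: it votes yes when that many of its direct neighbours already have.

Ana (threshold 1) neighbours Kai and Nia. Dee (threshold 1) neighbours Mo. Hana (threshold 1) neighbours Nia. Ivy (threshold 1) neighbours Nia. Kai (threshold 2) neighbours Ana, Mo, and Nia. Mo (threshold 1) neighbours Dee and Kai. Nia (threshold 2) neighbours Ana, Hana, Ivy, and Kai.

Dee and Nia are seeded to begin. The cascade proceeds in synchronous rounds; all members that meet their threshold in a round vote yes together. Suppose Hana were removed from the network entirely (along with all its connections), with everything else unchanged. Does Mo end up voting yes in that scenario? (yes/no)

With Hana removed:
Round 1 — Dee, Nia vote yes (initial).
Round 2 — checking thresholds:
  Ana: 1 of 2 neighbours ≥ 1, votes yes.
  Ivy: 1 of 1 neighbours ≥ 1, votes yes.
  Kai: 1 of 3 neighbours < 2, not yet.
  Mo: 1 of 2 neighbours ≥ 1, votes yes.
Round 3 — checking thresholds:
  Kai: 3 of 3 neighbours ≥ 2, votes yes.
Round 4 — no new yes votes; cascade stops.

yes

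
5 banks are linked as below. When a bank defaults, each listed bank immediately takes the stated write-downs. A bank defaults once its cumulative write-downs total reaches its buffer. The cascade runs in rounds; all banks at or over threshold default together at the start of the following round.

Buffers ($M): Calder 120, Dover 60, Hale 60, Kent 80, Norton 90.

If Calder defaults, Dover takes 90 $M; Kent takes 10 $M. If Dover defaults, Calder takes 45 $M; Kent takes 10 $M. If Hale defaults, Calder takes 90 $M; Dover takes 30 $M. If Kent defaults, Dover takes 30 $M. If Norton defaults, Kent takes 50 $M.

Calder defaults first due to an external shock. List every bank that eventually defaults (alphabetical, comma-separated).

Round 1 — Calder defaults (initial).
  Dover: +90 → 90 ≥ 60
  Kent: +10 → 10 < 80
Round 2 — Dover defaults.
  Kent: +10 → 20 < 80
No further defaults.

Calder, Dover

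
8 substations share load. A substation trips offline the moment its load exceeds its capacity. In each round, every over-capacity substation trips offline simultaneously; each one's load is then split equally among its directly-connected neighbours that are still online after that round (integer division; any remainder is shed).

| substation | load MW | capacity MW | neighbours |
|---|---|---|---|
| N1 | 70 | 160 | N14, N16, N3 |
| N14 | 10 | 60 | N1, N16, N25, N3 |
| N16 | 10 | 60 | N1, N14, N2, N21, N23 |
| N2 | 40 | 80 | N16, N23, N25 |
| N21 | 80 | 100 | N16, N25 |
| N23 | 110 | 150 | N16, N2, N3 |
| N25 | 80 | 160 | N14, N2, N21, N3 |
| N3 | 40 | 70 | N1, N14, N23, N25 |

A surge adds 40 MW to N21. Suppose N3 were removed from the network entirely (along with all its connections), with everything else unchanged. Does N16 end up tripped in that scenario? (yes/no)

yes

With N3 removed:
Round 1 — N21 at 120 > 100. N21 trips offline.
  N21 sheds 120 MW to N16, N25: 60 each.
    N16: 10+60 = 70 > 60
    N25: 80+60 = 140 ≤ 160
Round 2 — N16 trips offline.
  N16 sheds 70 MW to N1, N14, N2, N23: 17 each (2 lost).
    N1: 70+17 = 87 ≤ 160
    N14: 10+17 = 27 ≤ 60
    N2: 40+17 = 57 ≤ 80
    N23: 110+17 = 127 ≤ 150
No further trips.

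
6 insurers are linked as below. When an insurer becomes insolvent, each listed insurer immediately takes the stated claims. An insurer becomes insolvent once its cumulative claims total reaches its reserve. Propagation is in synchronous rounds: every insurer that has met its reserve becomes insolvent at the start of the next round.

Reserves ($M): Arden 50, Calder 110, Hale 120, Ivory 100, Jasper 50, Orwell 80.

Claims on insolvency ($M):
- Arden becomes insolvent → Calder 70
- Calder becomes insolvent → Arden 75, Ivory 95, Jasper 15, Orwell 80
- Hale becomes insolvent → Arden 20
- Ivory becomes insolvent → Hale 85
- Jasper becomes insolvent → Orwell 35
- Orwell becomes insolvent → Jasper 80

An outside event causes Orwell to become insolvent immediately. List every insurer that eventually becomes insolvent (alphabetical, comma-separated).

Round 1 — Orwell becomes insolvent (initial).
  Jasper: +80 → 80 ≥ 50
Round 2 — Jasper becomes insolvent.
No further insolvencies.

Jasper, Orwell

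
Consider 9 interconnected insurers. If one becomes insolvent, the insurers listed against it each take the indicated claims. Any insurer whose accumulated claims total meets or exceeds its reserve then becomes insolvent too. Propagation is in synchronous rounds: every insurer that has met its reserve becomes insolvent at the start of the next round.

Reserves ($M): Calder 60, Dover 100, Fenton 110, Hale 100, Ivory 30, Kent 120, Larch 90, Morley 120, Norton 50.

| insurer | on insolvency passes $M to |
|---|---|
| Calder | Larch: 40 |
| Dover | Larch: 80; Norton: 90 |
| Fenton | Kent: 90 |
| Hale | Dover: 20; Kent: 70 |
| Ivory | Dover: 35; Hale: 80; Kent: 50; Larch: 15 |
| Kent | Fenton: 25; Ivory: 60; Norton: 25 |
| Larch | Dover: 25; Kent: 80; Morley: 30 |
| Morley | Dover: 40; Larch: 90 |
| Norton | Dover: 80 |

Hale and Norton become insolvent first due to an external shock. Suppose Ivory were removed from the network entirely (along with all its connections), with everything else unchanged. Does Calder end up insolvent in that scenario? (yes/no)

no

With Ivory removed:
Round 1 — Hale, Norton become insolvent (initial).
  Dover: +20+80 → 100 ≥ 100
  Kent: +70 → 70 < 120
Round 2 — Dover becomes insolvent.
  Larch: +80 → 80 < 90
No further insolvencies.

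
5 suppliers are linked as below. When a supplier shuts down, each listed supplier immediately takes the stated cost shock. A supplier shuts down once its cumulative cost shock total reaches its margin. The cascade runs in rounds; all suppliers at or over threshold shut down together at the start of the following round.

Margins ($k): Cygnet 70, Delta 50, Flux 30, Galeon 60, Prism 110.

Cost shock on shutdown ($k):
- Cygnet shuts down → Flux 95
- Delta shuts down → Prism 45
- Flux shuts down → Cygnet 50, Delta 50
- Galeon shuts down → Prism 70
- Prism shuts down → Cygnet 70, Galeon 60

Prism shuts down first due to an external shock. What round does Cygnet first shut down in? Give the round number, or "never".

Round 1 — Prism shuts down (initial).
  Cygnet: +70 → 70 ≥ 70
  Galeon: +60 → 60 ≥ 60
Round 2 — Cygnet, Galeon shut down.
  Flux: +95 → 95 ≥ 30
Round 3 — Flux shuts down.
  Delta: +50 → 50 ≥ 50
Round 4 — Delta shuts down.
No further shutdowns.

2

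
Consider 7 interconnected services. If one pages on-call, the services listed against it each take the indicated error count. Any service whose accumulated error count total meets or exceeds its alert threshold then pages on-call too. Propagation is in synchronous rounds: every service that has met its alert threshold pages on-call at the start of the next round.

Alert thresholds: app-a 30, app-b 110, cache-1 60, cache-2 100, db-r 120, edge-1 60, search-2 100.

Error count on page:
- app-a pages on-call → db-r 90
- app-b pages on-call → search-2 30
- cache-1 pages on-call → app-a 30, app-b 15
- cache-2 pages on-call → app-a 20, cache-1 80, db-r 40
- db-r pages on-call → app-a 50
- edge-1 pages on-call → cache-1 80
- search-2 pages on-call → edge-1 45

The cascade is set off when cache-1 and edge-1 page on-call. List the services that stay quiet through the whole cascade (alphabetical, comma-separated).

Round 1 — cache-1, edge-1 page on-call (initial).
  app-a: +30 → 30 ≥ 30
  app-b: +15 → 15 < 110
Round 2 — app-a pages on-call.
  db-r: +90 → 90 < 120
No further pages.

app-b, cache-2, db-r, search-2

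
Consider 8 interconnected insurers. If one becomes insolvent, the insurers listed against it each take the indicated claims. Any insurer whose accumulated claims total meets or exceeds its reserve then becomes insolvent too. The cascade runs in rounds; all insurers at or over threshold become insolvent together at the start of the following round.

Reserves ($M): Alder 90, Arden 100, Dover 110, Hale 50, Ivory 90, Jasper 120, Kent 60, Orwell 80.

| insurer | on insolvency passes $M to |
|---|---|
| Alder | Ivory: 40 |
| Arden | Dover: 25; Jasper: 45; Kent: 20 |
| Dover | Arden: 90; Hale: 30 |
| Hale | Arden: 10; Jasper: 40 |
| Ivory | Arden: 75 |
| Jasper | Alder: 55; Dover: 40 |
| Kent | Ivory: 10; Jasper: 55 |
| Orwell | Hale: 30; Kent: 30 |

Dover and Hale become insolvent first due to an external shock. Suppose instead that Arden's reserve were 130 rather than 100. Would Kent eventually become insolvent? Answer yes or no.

no

With Arden's reserve at 130:
Round 1 — Dover, Hale become insolvent (initial).
  Arden: +90+10 → 100 < 130
  Jasper: +40 → 40 < 120
No further insolvencies.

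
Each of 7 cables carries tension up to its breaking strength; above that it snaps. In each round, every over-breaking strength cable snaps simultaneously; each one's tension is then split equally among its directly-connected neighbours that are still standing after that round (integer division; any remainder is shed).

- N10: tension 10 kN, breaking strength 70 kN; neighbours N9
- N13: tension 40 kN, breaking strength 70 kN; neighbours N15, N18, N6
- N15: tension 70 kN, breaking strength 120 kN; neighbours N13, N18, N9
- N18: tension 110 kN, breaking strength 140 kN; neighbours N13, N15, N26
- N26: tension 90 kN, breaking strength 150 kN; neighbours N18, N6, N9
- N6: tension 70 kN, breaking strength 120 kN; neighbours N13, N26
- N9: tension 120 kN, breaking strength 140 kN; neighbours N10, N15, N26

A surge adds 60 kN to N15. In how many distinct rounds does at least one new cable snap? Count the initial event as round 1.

3

Round 1 — N15 at 130 > 120. N15 snaps.
  N15 sheds 130 kN to N13, N18, N9: 43 each (1 lost).
    N13: 40+43 = 83 > 70
    N18: 110+43 = 153 > 140
    N9: 120+43 = 163 > 140
Round 2 — N13, N18, N9 snap.
  N13 sheds 83 kN to N6: 83 each.
    N6: 70+83 = 153 > 120
  N18 sheds 153 kN to N26: 153 each.
    N26: 90+153 = 243 > 150
  N9 sheds 163 kN to N10, N26: 81 each (1 lost).
    N10: 10+81 = 91 > 70
    N26: 243+81 = 324 > 150
Round 3 — N10, N26, N6 snap.
  N10 sheds 91 kN: no online neighbours, lost.
  N26 sheds 324 kN: no online neighbours, lost.
  N6 sheds 153 kN: no online neighbours, lost.
No further breaks.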